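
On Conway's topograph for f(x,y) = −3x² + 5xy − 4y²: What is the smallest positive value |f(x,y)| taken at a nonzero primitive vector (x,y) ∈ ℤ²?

translate: b→1 (≡-5 mod 6), so (3,-5,4)→(3,1,2)
flip: (3,1,2)→(2,-1,3)
reduced (well bottom): (2,-1,3) with a≤c, −a<b≤a
well minimum |f| = |-2| = 2 (negative-definite)

2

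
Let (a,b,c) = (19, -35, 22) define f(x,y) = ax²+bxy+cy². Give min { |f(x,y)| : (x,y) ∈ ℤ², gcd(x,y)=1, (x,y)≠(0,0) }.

translate: b→3 (≡-35 mod 38), so (19,-35,22)→(19,3,6)
flip: (19,3,6)→(6,-3,19)
reduced (well bottom): (6,-3,19) with a≤c, −a<b≤a
well minimum = a = 6

6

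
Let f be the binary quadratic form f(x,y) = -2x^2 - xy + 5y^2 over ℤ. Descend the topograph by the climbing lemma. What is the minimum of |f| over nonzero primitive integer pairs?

descent: ρ → (5,1,-2)
descent: ρ → (-2,3,4)  [lands on river]
river: ρ → (4,5,-1)
river: ρ → (-1,5,4)
river: ρ → (4,3,-2)
river: ρ → (-2,5,2)
river: ρ → (2,3,-4)
river: ρ → (-4,5,1)
river: ρ → (1,5,-4)
river: ρ → (-4,3,2)
river: ρ → (2,5,-2)
closes: descent 2, river 10
min |a| on river = 1

1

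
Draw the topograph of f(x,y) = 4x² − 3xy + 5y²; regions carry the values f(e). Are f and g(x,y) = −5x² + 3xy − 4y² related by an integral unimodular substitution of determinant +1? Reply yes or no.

D₁ = -71, D₂ = -71
f: reduced (well bottom): (4,-3,5) with a≤c, −a<b≤a
g is negative-definite; reduce −g:
−g: flip: (5,-3,4)→(4,3,5)
−g: reduced (well bottom): (4,3,5) with a≤c, −a<b≤a
flip sign back: reduced form of g is (-4,-3,-5)
reduced forms (4, -3, 5) vs (-4, -3, -5) ⇒ inequivalent

no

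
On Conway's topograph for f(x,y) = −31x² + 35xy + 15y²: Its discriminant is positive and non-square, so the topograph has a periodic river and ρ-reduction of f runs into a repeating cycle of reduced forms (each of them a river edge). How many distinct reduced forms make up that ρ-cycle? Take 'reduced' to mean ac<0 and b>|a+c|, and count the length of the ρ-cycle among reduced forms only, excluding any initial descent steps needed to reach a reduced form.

D = 3085, ⌊√D⌋ = 55
river: ρ → (15,55,-1)
river: ρ → (-1,55,15)
river: ρ → (15,35,-31)
river: ρ → (-31,27,19)
river: ρ → (19,49,-9)
river: ρ → (-9,41,39)
river: ρ → (39,37,-11)
river: ρ → (-11,51,11)
river: ρ → (11,37,-39)
river: ρ → (-39,41,9)
river: ρ → (9,49,-19)
river: ρ → (-19,27,31)
river: ρ → (31,35,-15)
river: ρ → (-15,55,1)
river: ρ → (1,55,-15)
river: ρ → (-15,35,31)
river: ρ → (31,27,-19)
river: ρ → (-19,49,9)
river: ρ → (9,41,-39)
river: ρ → (-39,37,11)
river: ρ → (11,51,-11)
river: ρ → (-11,37,39)
river: ρ → (39,41,-9)
river: ρ → (-9,49,19)
river: ρ → (19,27,-31)
river: ρ → (-31,35,15)
ρ-cycle length = 26 (tail of 0 descent steps not counted)

26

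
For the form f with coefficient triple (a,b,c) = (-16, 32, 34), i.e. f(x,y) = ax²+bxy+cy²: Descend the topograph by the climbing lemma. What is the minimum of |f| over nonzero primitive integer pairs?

river: ρ → (34,36,-14)
river: ρ → (-14,48,16)
river: ρ → (16,48,-14)
river: ρ → (-14,36,34)
river: ρ → (34,32,-16)
river: ρ → (-16,32,34)
closes: descent 0, river 6
min |a| on river = 14

14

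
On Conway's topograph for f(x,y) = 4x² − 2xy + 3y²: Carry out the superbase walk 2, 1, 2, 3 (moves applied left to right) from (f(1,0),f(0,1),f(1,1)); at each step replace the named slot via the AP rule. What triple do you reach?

start (4,3,5) = (f(1,0),f(0,1),f(1,1))
replace slot 2: 2·(4+5) − 3 = 15 → (4,15,5)
replace slot 1: 2·(15+5) − 4 = 36 → (36,15,5)
replace slot 2: 2·(36+5) − 15 = 67 → (36,67,5)
replace slot 3: 2·(36+67) − 5 = 201 → (36,67,201)

36,67,201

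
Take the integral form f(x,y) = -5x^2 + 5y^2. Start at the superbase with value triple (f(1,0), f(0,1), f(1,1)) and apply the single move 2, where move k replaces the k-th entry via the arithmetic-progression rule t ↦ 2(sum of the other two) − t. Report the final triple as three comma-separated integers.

start (-5,5,0) = (f(1,0),f(0,1),f(1,1))
replace slot 2: 2·((-5)+0) − 5 = -15 → (-5,-15,0)

-5,-15,0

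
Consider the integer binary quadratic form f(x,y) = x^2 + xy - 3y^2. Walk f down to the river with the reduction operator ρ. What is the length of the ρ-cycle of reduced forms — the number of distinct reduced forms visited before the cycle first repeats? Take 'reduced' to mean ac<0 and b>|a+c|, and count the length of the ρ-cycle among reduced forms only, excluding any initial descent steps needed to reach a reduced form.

D = 13, ⌊√D⌋ = 3
descent: ρ → (-3,-1,1)
descent: ρ → (1,3,-1)  [lands on river]
river: ρ → (-1,3,1)
ρ-cycle length = 2 (tail of 2 descent steps not counted)

2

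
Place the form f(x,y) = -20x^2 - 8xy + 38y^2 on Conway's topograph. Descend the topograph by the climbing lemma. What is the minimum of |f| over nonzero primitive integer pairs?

descent: ρ → (38,8,-20)
descent: ρ → (-20,32,26)  [lands on river]
river: ρ → (26,20,-26)
river: ρ → (-26,32,20)
river: ρ → (20,48,-10)
river: ρ → (-10,52,10)
river: ρ → (10,48,-20)
closes: descent 2, river 6
min |a| on river = 10

10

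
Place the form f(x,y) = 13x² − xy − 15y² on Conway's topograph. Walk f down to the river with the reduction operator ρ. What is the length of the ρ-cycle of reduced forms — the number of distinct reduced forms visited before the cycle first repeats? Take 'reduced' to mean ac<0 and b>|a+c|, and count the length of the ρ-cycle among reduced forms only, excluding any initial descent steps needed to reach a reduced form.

D = 781, ⌊√D⌋ = 27
descent: ρ → (-15,1,13)
descent: ρ → (13,25,-3)  [lands on river]
river: ρ → (-3,23,21)
river: ρ → (21,19,-5)
river: ρ → (-5,21,17)
river: ρ → (17,13,-9)
river: ρ → (-9,23,7)
river: ρ → (7,19,-15)
river: ρ → (-15,11,11)
river: ρ → (11,11,-15)
river: ρ → (-15,19,7)
river: ρ → (7,23,-9)
river: ρ → (-9,13,17)
river: ρ → (17,21,-5)
river: ρ → (-5,19,21)
river: ρ → (21,23,-3)
river: ρ → (-3,25,13)
river: ρ → (13,27,-1)
river: ρ → (-1,27,13)
ρ-cycle length = 18 (tail of 2 descent steps not counted)

18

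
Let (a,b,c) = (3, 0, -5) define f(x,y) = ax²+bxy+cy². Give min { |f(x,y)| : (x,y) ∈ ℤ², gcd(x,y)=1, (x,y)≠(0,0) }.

descent: ρ → (-5,0,3)
descent: ρ → (3,6,-2)  [lands on river]
river: ρ → (-2,6,3)
closes: descent 2, river 2
min |a| on river = 2

2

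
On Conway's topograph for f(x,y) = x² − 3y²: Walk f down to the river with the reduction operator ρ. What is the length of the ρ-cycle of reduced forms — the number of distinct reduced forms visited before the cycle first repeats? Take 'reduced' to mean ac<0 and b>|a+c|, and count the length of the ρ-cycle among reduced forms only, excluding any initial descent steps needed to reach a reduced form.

D = 12, ⌊√D⌋ = 3
descent: ρ → (-3,0,1)
descent: ρ → (1,2,-2)  [lands on river]
river: ρ → (-2,2,1)
ρ-cycle length = 2 (tail of 2 descent steps not counted)

2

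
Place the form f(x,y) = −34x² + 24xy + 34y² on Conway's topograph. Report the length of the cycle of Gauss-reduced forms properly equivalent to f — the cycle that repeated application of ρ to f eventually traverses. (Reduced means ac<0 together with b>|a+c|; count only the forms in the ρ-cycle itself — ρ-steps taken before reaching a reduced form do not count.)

D = 5200, ⌊√D⌋ = 72
river: ρ → (34,44,-24)
river: ρ → (-24,52,26)
river: ρ → (26,52,-24)
river: ρ → (-24,44,34)
river: ρ → (34,24,-34)
river: ρ → (-34,44,24)
river: ρ → (24,52,-26)
river: ρ → (-26,52,24)
river: ρ → (24,44,-34)
river: ρ → (-34,24,34)
ρ-cycle length = 10 (tail of 0 descent steps not counted)

10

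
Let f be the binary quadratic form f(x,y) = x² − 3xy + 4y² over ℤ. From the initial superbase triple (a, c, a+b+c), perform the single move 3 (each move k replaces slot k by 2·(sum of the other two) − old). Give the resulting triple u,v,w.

start (1,4,2) = (f(1,0),f(0,1),f(1,1))
replace slot 3: 2·(1+4) − 2 = 8 → (1,4,8)

1,4,8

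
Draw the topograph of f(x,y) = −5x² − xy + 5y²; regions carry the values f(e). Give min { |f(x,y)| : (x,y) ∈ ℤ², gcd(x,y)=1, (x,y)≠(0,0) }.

descent: ρ → (5,1,-5)  [lands on river]
river: ρ → (-5,9,1)
river: ρ → (1,9,-5)
river: ρ → (-5,1,5)
river: ρ → (5,9,-1)
river: ρ → (-1,9,5)
closes: descent 1, river 6
min |a| on river = 1

1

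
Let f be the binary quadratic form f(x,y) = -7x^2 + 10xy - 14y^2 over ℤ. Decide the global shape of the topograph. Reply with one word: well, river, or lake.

D = b²−4ac = 10² − 4·(-7)·(-14) = -292
D < 0 ⇒ definite ⇒ every region one sign ⇒ single well

well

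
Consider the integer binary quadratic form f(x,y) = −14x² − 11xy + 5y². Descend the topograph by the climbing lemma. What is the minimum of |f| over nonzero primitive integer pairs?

descent: ρ → (5,11,-14)  [lands on river]
river: ρ → (-14,17,2)
river: ρ → (2,19,-5)
river: ρ → (-5,11,14)
river: ρ → (14,17,-2)
river: ρ → (-2,19,5)
closes: descent 1, river 6
min |a| on river = 2

2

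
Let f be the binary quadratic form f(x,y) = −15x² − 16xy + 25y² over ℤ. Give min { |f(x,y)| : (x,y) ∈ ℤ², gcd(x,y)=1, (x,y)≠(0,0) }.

descent: ρ → (25,16,-15)  [lands on river]
river: ρ → (-15,14,26)
river: ρ → (26,38,-3)
river: ρ → (-3,40,13)
river: ρ → (13,38,-6)
river: ρ → (-6,34,25)
closes: descent 1, river 6
min |a| on river = 3

3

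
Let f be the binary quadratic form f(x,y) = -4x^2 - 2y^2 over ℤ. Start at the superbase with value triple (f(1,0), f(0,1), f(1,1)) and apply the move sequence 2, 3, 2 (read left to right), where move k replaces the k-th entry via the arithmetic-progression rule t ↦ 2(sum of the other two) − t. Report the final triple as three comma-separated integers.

start (-4,-2,-6) = (f(1,0),f(0,1),f(1,1))
replace slot 2: 2·((-4)+(-6)) − (-2) = -18 → (-4,-18,-6)
replace slot 3: 2·((-4)+(-18)) − (-6) = -38 → (-4,-18,-38)
replace slot 2: 2·((-4)+(-38)) − (-18) = -66 → (-4,-66,-38)

-4,-66,-38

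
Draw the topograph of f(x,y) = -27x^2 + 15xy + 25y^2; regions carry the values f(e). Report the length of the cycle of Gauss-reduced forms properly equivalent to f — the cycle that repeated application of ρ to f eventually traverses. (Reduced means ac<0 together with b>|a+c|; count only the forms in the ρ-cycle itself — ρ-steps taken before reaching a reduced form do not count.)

D = 2925, ⌊√D⌋ = 54
river: ρ → (25,35,-17)
river: ρ → (-17,33,27)
river: ρ → (27,21,-23)
river: ρ → (-23,25,25)
river: ρ → (25,25,-23)
river: ρ → (-23,21,27)
river: ρ → (27,33,-17)
river: ρ → (-17,35,25)
river: ρ → (25,15,-27)
river: ρ → (-27,39,13)
river: ρ → (13,39,-27)
river: ρ → (-27,15,25)
ρ-cycle length = 12 (tail of 0 descent steps not counted)

12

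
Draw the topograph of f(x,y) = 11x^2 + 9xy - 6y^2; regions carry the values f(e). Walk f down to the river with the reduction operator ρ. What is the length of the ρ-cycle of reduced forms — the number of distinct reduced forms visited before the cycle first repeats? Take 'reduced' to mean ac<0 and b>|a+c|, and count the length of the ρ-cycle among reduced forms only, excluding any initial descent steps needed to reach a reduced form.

D = 345, ⌊√D⌋ = 18
river: ρ → (-6,15,5)
river: ρ → (5,15,-6)
river: ρ → (-6,9,11)
river: ρ → (11,13,-4)
river: ρ → (-4,11,14)
river: ρ → (14,17,-1)
river: ρ → (-1,17,14)
river: ρ → (14,11,-4)
river: ρ → (-4,13,11)
river: ρ → (11,9,-6)
ρ-cycle length = 10 (tail of 0 descent steps not counted)

10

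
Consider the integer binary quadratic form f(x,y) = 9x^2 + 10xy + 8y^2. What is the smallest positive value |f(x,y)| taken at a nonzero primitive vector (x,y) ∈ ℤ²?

translate: b→-8 (≡10 mod 18), so (9,10,8)→(9,-8,7)
flip: (9,-8,7)→(7,8,9)
translate: b→-6 (≡8 mod 14), so (7,8,9)→(7,-6,8)
reduced (well bottom): (7,-6,8) with a≤c, −a<b≤a
well minimum = a = 7

7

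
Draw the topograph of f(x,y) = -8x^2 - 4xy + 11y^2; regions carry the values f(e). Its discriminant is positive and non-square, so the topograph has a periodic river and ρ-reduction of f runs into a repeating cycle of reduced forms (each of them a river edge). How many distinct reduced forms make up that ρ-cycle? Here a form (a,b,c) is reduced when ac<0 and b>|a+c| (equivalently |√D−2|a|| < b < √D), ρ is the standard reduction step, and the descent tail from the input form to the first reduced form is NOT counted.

D = 368, ⌊√D⌋ = 19
descent: ρ → (11,4,-8)  [lands on river]
river: ρ → (-8,12,7)
river: ρ → (7,16,-4)
river: ρ → (-4,16,7)
river: ρ → (7,12,-8)
river: ρ → (-8,4,11)
river: ρ → (11,18,-1)
river: ρ → (-1,18,11)
ρ-cycle length = 8 (tail of 1 descent step not counted)

8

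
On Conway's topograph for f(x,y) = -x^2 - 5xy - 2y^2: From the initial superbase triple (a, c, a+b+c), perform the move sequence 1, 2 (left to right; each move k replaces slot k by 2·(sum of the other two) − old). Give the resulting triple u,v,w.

start (-1,-2,-8) = (f(1,0),f(0,1),f(1,1))
replace slot 1: 2·((-2)+(-8)) − (-1) = -19 → (-19,-2,-8)
replace slot 2: 2·((-19)+(-8)) − (-2) = -52 → (-19,-52,-8)

-19,-52,-8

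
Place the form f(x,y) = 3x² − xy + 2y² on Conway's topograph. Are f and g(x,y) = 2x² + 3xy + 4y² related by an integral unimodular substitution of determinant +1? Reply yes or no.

D₁ = -23, D₂ = -23
f: flip: (3,-1,2)→(2,1,3)
f: reduced (well bottom): (2,1,3) with a≤c, −a<b≤a
g: translate: b→-1 (≡3 mod 4), so (2,3,4)→(2,-1,3)
g: reduced (well bottom): (2,-1,3) with a≤c, −a<b≤a
reduced forms (2, 1, 3) vs (2, -1, 3) ⇒ inequivalent

no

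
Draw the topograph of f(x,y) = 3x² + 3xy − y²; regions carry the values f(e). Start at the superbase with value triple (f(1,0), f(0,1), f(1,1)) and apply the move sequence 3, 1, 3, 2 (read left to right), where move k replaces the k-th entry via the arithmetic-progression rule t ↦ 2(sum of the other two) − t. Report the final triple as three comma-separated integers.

start (3,-1,5) = (f(1,0),f(0,1),f(1,1))
replace slot 3: 2·(3+(-1)) − 5 = -1 → (3,-1,-1)
replace slot 1: 2·((-1)+(-1)) − 3 = -7 → (-7,-1,-1)
replace slot 3: 2·((-7)+(-1)) − (-1) = -15 → (-7,-1,-15)
replace slot 2: 2·((-7)+(-15)) − (-1) = -43 → (-7,-43,-15)

-7,-43,-15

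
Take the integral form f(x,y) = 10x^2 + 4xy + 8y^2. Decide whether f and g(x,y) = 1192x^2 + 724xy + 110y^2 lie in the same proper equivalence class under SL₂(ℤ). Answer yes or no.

D₁ = -304, D₂ = -304
f: flip: (10,4,8)→(8,-4,10)
f: reduced (well bottom): (8,-4,10) with a≤c, −a<b≤a
g: flip: (1192,724,110)→(110,-724,1192)
g: translate: b→-64 (≡-724 mod 220), so (110,-724,1192)→(110,-64,10)
g: flip: (110,-64,10)→(10,64,110)
g: translate: b→4 (≡64 mod 20), so (10,64,110)→(10,4,8)
g: flip: (10,4,8)→(8,-4,10)
g: reduced (well bottom): (8,-4,10) with a≤c, −a<b≤a
reduced forms (8, -4, 10) vs (8, -4, 10) ⇒ equivalent

yes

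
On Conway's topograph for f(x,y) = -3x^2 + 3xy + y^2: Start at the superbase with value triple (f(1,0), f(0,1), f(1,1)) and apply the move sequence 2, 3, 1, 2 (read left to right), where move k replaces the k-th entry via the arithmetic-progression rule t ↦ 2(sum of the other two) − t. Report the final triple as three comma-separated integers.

start (-3,1,1) = (f(1,0),f(0,1),f(1,1))
replace slot 2: 2·((-3)+1) − 1 = -5 → (-3,-5,1)
replace slot 3: 2·((-3)+(-5)) − 1 = -17 → (-3,-5,-17)
replace slot 1: 2·((-5)+(-17)) − (-3) = -41 → (-41,-5,-17)
replace slot 2: 2·((-41)+(-17)) − (-5) = -111 → (-41,-111,-17)

-41,-111,-17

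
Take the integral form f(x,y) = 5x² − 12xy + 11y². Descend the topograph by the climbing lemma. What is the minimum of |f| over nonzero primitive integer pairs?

translate: b→-2 (≡-12 mod 10), so (5,-12,11)→(5,-2,4)
flip: (5,-2,4)→(4,2,5)
reduced (well bottom): (4,2,5) with a≤c, −a<b≤a
well minimum = a = 4

4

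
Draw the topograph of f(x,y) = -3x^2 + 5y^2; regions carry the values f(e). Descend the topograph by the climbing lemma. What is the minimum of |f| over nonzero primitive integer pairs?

descent: ρ → (5,0,-3)
descent: ρ → (-3,6,2)  [lands on river]
river: ρ → (2,6,-3)
closes: descent 2, river 2
min |a| on river = 2

2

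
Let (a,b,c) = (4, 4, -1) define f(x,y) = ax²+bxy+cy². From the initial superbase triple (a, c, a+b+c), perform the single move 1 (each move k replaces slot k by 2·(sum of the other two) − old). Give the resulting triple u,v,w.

start (4,-1,7) = (f(1,0),f(0,1),f(1,1))
replace slot 1: 2·((-1)+7) − 4 = 8 → (8,-1,7)

8,-1,7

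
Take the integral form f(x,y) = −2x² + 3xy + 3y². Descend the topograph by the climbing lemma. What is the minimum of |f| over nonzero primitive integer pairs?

river: ρ → (3,3,-2)
river: ρ → (-2,5,1)
river: ρ → (1,5,-2)
river: ρ → (-2,3,3)
closes: descent 0, river 4
min |a| on river = 1

1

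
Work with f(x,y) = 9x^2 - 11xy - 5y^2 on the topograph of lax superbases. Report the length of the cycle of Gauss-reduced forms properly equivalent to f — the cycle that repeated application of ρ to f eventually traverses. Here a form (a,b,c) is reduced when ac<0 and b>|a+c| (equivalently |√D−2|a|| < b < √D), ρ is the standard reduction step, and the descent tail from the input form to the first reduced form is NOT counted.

D = 301, ⌊√D⌋ = 17
descent: ρ → (-5,11,9)  [lands on river]
river: ρ → (9,7,-7)
river: ρ → (-7,7,9)
river: ρ → (9,11,-5)
river: ρ → (-5,9,11)
river: ρ → (11,13,-3)
river: ρ → (-3,17,1)
river: ρ → (1,17,-3)
river: ρ → (-3,13,11)
river: ρ → (11,9,-5)
ρ-cycle length = 10 (tail of 1 descent step not counted)

10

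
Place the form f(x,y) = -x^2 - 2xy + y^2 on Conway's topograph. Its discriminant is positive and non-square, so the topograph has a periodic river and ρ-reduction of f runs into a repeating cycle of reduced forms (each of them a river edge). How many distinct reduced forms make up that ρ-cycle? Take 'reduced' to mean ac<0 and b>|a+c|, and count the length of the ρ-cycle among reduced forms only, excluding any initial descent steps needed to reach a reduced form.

D = 8, ⌊√D⌋ = 2
descent: ρ → (1,2,-1)  [lands on river]
river: ρ → (-1,2,1)
ρ-cycle length = 2 (tail of 1 descent step not counted)

2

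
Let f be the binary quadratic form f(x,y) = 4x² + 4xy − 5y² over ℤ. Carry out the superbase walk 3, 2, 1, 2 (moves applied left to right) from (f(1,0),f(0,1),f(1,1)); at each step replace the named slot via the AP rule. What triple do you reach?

start (4,-5,3) = (f(1,0),f(0,1),f(1,1))
replace slot 3: 2·(4+(-5)) − 3 = -5 → (4,-5,-5)
replace slot 2: 2·(4+(-5)) − (-5) = 3 → (4,3,-5)
replace slot 1: 2·(3+(-5)) − 4 = -8 → (-8,3,-5)
replace slot 2: 2·((-8)+(-5)) − 3 = -29 → (-8,-29,-5)

-8,-29,-5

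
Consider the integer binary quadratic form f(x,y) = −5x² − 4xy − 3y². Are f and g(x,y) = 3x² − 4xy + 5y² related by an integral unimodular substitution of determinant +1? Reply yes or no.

D₁ = -44, D₂ = -44
f is negative-definite; reduce −f:
−f: flip: (5,4,3)→(3,-4,5)
−f: translate: b→2 (≡-4 mod 6), so (3,-4,5)→(3,2,4)
−f: reduced (well bottom): (3,2,4) with a≤c, −a<b≤a
flip sign back: reduced form of f is (-3,-2,-4)
g: translate: b→2 (≡-4 mod 6), so (3,-4,5)→(3,2,4)
g: reduced (well bottom): (3,2,4) with a≤c, −a<b≤a
reduced forms (-3, -2, -4) vs (3, 2, 4) ⇒ inequivalent

no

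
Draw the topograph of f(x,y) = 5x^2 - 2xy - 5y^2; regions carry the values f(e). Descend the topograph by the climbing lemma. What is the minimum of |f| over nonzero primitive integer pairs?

descent: ρ → (-5,2,5)  [lands on river]
river: ρ → (5,8,-2)
river: ρ → (-2,8,5)
river: ρ → (5,2,-5)
river: ρ → (-5,8,2)
river: ρ → (2,8,-5)
closes: descent 1, river 6
min |a| on river = 2

2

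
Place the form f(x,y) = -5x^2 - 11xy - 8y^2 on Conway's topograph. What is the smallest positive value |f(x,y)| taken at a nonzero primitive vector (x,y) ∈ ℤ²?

translate: b→1 (≡11 mod 10), so (5,11,8)→(5,1,2)
flip: (5,1,2)→(2,-1,5)
reduced (well bottom): (2,-1,5) with a≤c, −a<b≤a
well minimum |f| = |-2| = 2 (negative-definite)

2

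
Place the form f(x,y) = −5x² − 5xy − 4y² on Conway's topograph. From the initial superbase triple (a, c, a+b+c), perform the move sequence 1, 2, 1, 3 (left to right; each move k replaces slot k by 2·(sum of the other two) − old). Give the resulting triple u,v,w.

start (-5,-4,-14) = (f(1,0),f(0,1),f(1,1))
replace slot 1: 2·((-4)+(-14)) − (-5) = -31 → (-31,-4,-14)
replace slot 2: 2·((-31)+(-14)) − (-4) = -86 → (-31,-86,-14)
replace slot 1: 2·((-86)+(-14)) − (-31) = -169 → (-169,-86,-14)
replace slot 3: 2·((-169)+(-86)) − (-14) = -496 → (-169,-86,-496)

-169,-86,-496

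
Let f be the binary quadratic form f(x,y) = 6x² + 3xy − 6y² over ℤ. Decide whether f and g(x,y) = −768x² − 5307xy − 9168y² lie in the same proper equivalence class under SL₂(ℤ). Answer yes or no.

D₁ = 153, D₂ = 153
river cycle of f (length 6): (-6, 9, 3), (3, 9, -6), (-6, 3, 6), (6, 9, -3), (-3, 9, 6), (6, 3, -6)
river cycle of g (length 6): (-6, 9, 3), (3, 9, -6), (-6, 3, 6), (6, 9, -3), (-3, 9, 6), (6, 3, -6)
cycles coincide ⇒ equivalent

yes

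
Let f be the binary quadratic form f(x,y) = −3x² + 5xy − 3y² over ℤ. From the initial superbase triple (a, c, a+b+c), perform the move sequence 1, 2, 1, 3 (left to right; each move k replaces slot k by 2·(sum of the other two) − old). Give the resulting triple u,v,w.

start (-3,-3,-1) = (f(1,0),f(0,1),f(1,1))
replace slot 1: 2·((-3)+(-1)) − (-3) = -5 → (-5,-3,-1)
replace slot 2: 2·((-5)+(-1)) − (-3) = -9 → (-5,-9,-1)
replace slot 1: 2·((-9)+(-1)) − (-5) = -15 → (-15,-9,-1)
replace slot 3: 2·((-15)+(-9)) − (-1) = -47 → (-15,-9,-47)

-15,-9,-47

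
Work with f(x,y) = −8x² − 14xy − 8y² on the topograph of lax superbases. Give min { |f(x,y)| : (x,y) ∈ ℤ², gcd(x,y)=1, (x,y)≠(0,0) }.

translate: b→-2 (≡14 mod 16), so (8,14,8)→(8,-2,2)
flip: (8,-2,2)→(2,2,8)
reduced (well bottom): (2,2,8) with a≤c, −a<b≤a
well minimum |f| = |-2| = 2 (negative-definite)

2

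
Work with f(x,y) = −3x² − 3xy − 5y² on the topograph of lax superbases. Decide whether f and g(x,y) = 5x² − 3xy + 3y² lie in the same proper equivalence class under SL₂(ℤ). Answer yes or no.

D₁ = -51, D₂ = -51
f is negative-definite; reduce −f:
−f: reduced (well bottom): (3,3,5) with a≤c, −a<b≤a
flip sign back: reduced form of f is (-3,-3,-5)
g: flip: (5,-3,3)→(3,3,5)
g: reduced (well bottom): (3,3,5) with a≤c, −a<b≤a
reduced forms (-3, -3, -5) vs (3, 3, 5) ⇒ inequivalent

no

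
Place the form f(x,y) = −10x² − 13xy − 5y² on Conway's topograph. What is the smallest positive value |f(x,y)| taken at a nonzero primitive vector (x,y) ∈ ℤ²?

translate: b→-7 (≡13 mod 20), so (10,13,5)→(10,-7,2)
flip: (10,-7,2)→(2,7,10)
translate: b→-1 (≡7 mod 4), so (2,7,10)→(2,-1,4)
reduced (well bottom): (2,-1,4) with a≤c, −a<b≤a
well minimum |f| = |-2| = 2 (negative-definite)

2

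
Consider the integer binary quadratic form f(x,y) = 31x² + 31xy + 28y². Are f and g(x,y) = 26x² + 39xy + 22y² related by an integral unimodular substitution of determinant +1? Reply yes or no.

D₁ = -2511, D₂ = -767
discriminants differ ⇒ not SL₂(ℤ)-equivalent

no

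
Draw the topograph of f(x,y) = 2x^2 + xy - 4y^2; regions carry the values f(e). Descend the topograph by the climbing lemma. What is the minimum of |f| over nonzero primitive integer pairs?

descent: ρ → (-4,-1,2)
descent: ρ → (2,5,-1)  [lands on river]
river: ρ → (-1,5,2)
river: ρ → (2,3,-3)
river: ρ → (-3,3,2)
closes: descent 2, river 4
min |a| on river = 1

1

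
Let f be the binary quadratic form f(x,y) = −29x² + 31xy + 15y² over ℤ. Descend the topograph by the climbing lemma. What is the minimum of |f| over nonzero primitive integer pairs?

river: ρ → (15,29,-31)
river: ρ → (-31,33,13)
river: ρ → (13,45,-13)
river: ρ → (-13,33,31)
river: ρ → (31,29,-15)
river: ρ → (-15,31,29)
river: ρ → (29,27,-17)
river: ρ → (-17,41,15)
river: ρ → (15,49,-5)
river: ρ → (-5,51,5)
river: ρ → (5,49,-15)
river: ρ → (-15,41,17)
river: ρ → (17,27,-29)
river: ρ → (-29,31,15)
closes: descent 0, river 14
min |a| on river = 5

5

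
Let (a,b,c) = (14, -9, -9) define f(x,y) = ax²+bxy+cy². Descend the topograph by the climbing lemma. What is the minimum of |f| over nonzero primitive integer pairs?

descent: ρ → (-9,9,14)  [lands on river]
river: ρ → (14,19,-4)
river: ρ → (-4,21,9)
river: ρ → (9,15,-10)
river: ρ → (-10,5,14)
river: ρ → (14,23,-1)
river: ρ → (-1,23,14)
river: ρ → (14,5,-10)
river: ρ → (-10,15,9)
river: ρ → (9,21,-4)
river: ρ → (-4,19,14)
river: ρ → (14,9,-9)
closes: descent 1, river 12
min |a| on river = 1

1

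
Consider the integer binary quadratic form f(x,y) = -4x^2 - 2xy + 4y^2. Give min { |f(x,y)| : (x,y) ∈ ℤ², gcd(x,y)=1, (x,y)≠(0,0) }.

descent: ρ → (4,2,-4)  [lands on river]
river: ρ → (-4,6,2)
river: ρ → (2,6,-4)
river: ρ → (-4,2,4)
river: ρ → (4,6,-2)
river: ρ → (-2,6,4)
closes: descent 1, river 6
min |a| on river = 2

2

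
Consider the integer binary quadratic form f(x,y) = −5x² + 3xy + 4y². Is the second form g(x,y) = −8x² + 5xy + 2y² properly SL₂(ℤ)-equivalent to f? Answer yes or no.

D₁ = 89, D₂ = 89
river cycle of f (length 14): (4, 5, -4), (-4, 3, 5), (5, 7, -2), (-2, 9, 1), (1, 9, -2), (-2, 7, 5), (5, 3, -4), (-4, 5, 4), (4, 3, -5), (-5, 7, 2), … (4 more)
river cycle of g (length 14): (2, 7, -5), (-5, 3, 4), (4, 5, -4), (-4, 3, 5), (5, 7, -2), (-2, 9, 1), (1, 9, -2), (-2, 7, 5), (5, 3, -4), (-4, 5, 4), … (4 more)
cycles coincide ⇒ equivalent

yes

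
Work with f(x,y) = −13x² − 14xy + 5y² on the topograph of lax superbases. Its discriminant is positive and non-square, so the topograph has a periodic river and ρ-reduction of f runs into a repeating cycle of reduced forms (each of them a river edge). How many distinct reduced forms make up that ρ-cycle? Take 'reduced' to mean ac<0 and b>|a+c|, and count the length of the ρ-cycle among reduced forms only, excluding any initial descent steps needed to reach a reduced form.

D = 456, ⌊√D⌋ = 21
descent: ρ → (5,14,-13)  [lands on river]
river: ρ → (-13,12,6)
river: ρ → (6,12,-13)
river: ρ → (-13,14,5)
river: ρ → (5,16,-10)
river: ρ → (-10,4,11)
river: ρ → (11,18,-3)
river: ρ → (-3,18,11)
river: ρ → (11,4,-10)
river: ρ → (-10,16,5)
ρ-cycle length = 10 (tail of 1 descent step not counted)

10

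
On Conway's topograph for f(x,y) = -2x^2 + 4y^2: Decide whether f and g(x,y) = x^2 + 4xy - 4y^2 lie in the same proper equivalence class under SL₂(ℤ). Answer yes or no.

D₁ = 32, D₂ = 32
river cycle of f (length 2): (-2, 4, 2), (2, 4, -2)
river cycle of g (length 2): (-4, 4, 1), (1, 4, -4)
cycles differ ⇒ inequivalent

no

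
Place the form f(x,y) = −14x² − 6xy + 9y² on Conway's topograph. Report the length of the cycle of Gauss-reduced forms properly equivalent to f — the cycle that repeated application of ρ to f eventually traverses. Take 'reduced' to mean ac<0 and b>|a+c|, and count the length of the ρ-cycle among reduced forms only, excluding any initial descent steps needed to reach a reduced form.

D = 540, ⌊√D⌋ = 23
descent: ρ → (9,6,-14)  [lands on river]
river: ρ → (-14,22,1)
river: ρ → (1,22,-14)
river: ρ → (-14,6,9)
river: ρ → (9,12,-11)
river: ρ → (-11,10,10)
river: ρ → (10,10,-11)
river: ρ → (-11,12,9)
ρ-cycle length = 8 (tail of 1 descent step not counted)

8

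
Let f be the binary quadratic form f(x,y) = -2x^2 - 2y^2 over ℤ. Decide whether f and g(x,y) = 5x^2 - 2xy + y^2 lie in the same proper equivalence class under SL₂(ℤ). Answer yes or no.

D₁ = -16, D₂ = -16
f is negative-definite; reduce −f:
−f: reduced (well bottom): (2,0,2) with a≤c, −a<b≤a
flip sign back: reduced form of f is (-2,0,-2)
g: flip: (5,-2,1)→(1,2,5)
g: translate: b→0 (≡2 mod 2), so (1,2,5)→(1,0,4)
g: reduced (well bottom): (1,0,4) with a≤c, −a<b≤a
reduced forms (-2, 0, -2) vs (1, 0, 4) ⇒ inequivalent

no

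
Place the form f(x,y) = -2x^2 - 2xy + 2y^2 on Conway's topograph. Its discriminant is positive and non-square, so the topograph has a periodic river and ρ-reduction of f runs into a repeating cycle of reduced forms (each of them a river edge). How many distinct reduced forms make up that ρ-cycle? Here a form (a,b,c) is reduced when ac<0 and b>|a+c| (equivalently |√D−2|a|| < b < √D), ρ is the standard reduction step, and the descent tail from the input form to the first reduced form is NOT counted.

D = 20, ⌊√D⌋ = 4
descent: ρ → (2,2,-2)  [lands on river]
river: ρ → (-2,2,2)
ρ-cycle length = 2 (tail of 1 descent step not counted)

2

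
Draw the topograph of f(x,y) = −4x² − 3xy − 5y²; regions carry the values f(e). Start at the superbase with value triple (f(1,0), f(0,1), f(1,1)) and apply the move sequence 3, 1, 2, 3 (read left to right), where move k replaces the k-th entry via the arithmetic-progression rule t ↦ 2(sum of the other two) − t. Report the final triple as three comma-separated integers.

start (-4,-5,-12) = (f(1,0),f(0,1),f(1,1))
replace slot 3: 2·((-4)+(-5)) − (-12) = -6 → (-4,-5,-6)
replace slot 1: 2·((-5)+(-6)) − (-4) = -18 → (-18,-5,-6)
replace slot 2: 2·((-18)+(-6)) − (-5) = -43 → (-18,-43,-6)
replace slot 3: 2·((-18)+(-43)) − (-6) = -116 → (-18,-43,-116)

-18,-43,-116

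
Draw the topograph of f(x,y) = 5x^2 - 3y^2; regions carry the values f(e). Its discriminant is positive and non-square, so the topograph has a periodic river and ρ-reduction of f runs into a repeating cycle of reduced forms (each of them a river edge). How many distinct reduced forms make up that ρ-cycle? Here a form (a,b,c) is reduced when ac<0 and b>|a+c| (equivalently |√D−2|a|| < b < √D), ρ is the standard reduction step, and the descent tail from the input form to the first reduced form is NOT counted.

D = 60, ⌊√D⌋ = 7
descent: ρ → (-3,6,2)  [lands on river]
river: ρ → (2,6,-3)
ρ-cycle length = 2 (tail of 1 descent step not counted)

2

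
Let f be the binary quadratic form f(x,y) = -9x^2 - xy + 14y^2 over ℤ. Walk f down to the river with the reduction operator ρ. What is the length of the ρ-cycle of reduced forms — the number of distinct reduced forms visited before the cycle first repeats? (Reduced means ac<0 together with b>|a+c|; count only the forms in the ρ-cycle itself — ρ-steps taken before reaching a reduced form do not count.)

D = 505, ⌊√D⌋ = 22
descent: ρ → (14,1,-9)
descent: ρ → (-9,17,6)  [lands on river]
river: ρ → (6,19,-6)
river: ρ → (-6,17,9)
river: ρ → (9,19,-4)
river: ρ → (-4,21,4)
river: ρ → (4,19,-9)
ρ-cycle length = 6 (tail of 2 descent steps not counted)

6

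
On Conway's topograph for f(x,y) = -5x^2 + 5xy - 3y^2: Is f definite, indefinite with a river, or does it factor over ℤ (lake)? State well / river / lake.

D = b²−4ac = 5² − 4·(-5)·(-3) = -35
D < 0 ⇒ definite ⇒ every region one sign ⇒ single well

well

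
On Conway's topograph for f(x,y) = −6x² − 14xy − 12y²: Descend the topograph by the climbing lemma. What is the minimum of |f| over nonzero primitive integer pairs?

translate: b→2 (≡14 mod 12), so (6,14,12)→(6,2,4)
flip: (6,2,4)→(4,-2,6)
reduced (well bottom): (4,-2,6) with a≤c, −a<b≤a
well minimum |f| = |-4| = 4 (negative-definite)

4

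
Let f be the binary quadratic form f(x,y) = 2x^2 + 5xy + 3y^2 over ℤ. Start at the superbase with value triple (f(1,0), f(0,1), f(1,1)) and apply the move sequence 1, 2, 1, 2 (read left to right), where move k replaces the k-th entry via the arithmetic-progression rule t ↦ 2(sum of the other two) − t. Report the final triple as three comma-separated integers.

start (2,3,10) = (f(1,0),f(0,1),f(1,1))
replace slot 1: 2·(3+10) − 2 = 24 → (24,3,10)
replace slot 2: 2·(24+10) − 3 = 65 → (24,65,10)
replace slot 1: 2·(65+10) − 24 = 126 → (126,65,10)
replace slot 2: 2·(126+10) − 65 = 207 → (126,207,10)

126,207,10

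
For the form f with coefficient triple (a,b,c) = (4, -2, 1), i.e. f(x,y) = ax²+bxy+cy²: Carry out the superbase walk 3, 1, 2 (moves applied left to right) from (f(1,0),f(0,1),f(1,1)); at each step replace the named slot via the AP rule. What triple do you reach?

start (4,1,3) = (f(1,0),f(0,1),f(1,1))
replace slot 3: 2·(4+1) − 3 = 7 → (4,1,7)
replace slot 1: 2·(1+7) − 4 = 12 → (12,1,7)
replace slot 2: 2·(12+7) − 1 = 37 → (12,37,7)

12,37,7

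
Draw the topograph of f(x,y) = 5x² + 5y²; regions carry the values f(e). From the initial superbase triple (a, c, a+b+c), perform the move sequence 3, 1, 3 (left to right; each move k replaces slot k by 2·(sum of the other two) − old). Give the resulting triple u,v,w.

start (5,5,10) = (f(1,0),f(0,1),f(1,1))
replace slot 3: 2·(5+5) − 10 = 10 → (5,5,10)
replace slot 1: 2·(5+10) − 5 = 25 → (25,5,10)
replace slot 3: 2·(25+5) − 10 = 50 → (25,5,50)

25,5,50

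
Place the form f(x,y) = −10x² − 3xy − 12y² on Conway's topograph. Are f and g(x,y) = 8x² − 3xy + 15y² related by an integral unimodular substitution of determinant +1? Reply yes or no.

D₁ = -471, D₂ = -471
f is negative-definite; reduce −f:
−f: reduced (well bottom): (10,3,12) with a≤c, −a<b≤a
flip sign back: reduced form of f is (-10,-3,-12)
g: reduced (well bottom): (8,-3,15) with a≤c, −a<b≤a
reduced forms (-10, -3, -12) vs (8, -3, 15) ⇒ inequivalent

no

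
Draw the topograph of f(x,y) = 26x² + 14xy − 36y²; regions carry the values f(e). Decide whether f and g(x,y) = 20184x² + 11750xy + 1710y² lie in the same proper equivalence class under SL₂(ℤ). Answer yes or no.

D₁ = 3940, D₂ = 3940
river cycle of f (length 10): (-36, 58, 4), (4, 62, -6), (-6, 58, 24), (24, 38, -26), (-26, 14, 36), (36, 58, -4), (-4, 62, 6), (6, 58, -24), (-24, 38, 26), (26, 14, -36)
river cycle of g (length 10): (26, 14, -36), (-36, 58, 4), (4, 62, -6), (-6, 58, 24), (24, 38, -26), (-26, 14, 36), (36, 58, -4), (-4, 62, 6), (6, 58, -24), (-24, 38, 26)
cycles coincide ⇒ equivalent

yes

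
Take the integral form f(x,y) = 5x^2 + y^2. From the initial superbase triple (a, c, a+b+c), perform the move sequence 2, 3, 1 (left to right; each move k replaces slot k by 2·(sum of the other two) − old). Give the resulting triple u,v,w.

start (5,1,6) = (f(1,0),f(0,1),f(1,1))
replace slot 2: 2·(5+6) − 1 = 21 → (5,21,6)
replace slot 3: 2·(5+21) − 6 = 46 → (5,21,46)
replace slot 1: 2·(21+46) − 5 = 129 → (129,21,46)

129,21,46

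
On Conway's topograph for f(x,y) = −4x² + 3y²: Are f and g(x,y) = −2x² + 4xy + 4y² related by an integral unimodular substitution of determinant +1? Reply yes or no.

D₁ = 48, D₂ = 48
river cycle of f (length 2): (3, 6, -1), (-1, 6, 3)
river cycle of g (length 2): (4, 4, -2), (-2, 4, 4)
cycles differ ⇒ inequivalent

no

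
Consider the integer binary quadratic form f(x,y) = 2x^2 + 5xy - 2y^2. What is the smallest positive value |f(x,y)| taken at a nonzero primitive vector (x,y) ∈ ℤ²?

river: ρ → (-2,3,4)
river: ρ → (4,5,-1)
river: ρ → (-1,5,4)
river: ρ → (4,3,-2)
river: ρ → (-2,5,2)
river: ρ → (2,3,-4)
river: ρ → (-4,5,1)
river: ρ → (1,5,-4)
river: ρ → (-4,3,2)
river: ρ → (2,5,-2)
closes: descent 0, river 10
min |a| on river = 1

1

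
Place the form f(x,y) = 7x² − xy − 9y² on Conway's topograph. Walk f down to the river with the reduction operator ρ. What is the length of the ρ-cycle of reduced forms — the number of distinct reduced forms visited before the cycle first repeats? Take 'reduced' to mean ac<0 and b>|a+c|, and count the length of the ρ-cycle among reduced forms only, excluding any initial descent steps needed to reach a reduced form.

D = 253, ⌊√D⌋ = 15
descent: ρ → (-9,1,7)
descent: ρ → (7,13,-3)  [lands on river]
river: ρ → (-3,11,11)
river: ρ → (11,11,-3)
river: ρ → (-3,13,7)
river: ρ → (7,15,-1)
river: ρ → (-1,15,7)
ρ-cycle length = 6 (tail of 2 descent steps not counted)

6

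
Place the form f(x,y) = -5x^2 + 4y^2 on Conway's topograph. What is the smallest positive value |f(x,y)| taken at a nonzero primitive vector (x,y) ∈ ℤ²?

descent: ρ → (4,8,-1)  [lands on river]
river: ρ → (-1,8,4)
closes: descent 1, river 2
min |a| on river = 1

1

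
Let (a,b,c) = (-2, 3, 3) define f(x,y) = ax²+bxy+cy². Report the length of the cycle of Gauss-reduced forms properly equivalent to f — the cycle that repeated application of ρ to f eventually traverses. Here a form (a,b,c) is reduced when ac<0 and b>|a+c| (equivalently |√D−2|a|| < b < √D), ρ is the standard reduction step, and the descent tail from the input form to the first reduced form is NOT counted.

D = 33, ⌊√D⌋ = 5
river: ρ → (3,3,-2)
river: ρ → (-2,5,1)
river: ρ → (1,5,-2)
river: ρ → (-2,3,3)
ρ-cycle length = 4 (tail of 0 descent steps not counted)

4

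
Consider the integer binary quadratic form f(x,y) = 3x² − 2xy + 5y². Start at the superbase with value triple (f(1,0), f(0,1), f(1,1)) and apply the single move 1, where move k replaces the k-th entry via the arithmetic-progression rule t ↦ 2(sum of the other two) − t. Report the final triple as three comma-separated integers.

start (3,5,6) = (f(1,0),f(0,1),f(1,1))
replace slot 1: 2·(5+6) − 3 = 19 → (19,5,6)

19,5,6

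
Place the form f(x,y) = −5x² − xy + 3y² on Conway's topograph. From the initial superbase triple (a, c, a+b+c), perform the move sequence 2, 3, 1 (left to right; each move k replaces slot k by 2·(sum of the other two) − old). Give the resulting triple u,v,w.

start (-5,3,-3) = (f(1,0),f(0,1),f(1,1))
replace slot 2: 2·((-5)+(-3)) − 3 = -19 → (-5,-19,-3)
replace slot 3: 2·((-5)+(-19)) − (-3) = -45 → (-5,-19,-45)
replace slot 1: 2·((-19)+(-45)) − (-5) = -123 → (-123,-19,-45)

-123,-19,-45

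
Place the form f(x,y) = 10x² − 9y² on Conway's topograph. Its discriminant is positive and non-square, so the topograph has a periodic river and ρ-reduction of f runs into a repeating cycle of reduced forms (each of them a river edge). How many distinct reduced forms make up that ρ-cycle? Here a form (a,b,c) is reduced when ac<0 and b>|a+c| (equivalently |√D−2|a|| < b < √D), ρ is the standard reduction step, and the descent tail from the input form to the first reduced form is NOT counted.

D = 360, ⌊√D⌋ = 18
descent: ρ → (-9,18,1)  [lands on river]
river: ρ → (1,18,-9)
ρ-cycle length = 2 (tail of 1 descent step not counted)

2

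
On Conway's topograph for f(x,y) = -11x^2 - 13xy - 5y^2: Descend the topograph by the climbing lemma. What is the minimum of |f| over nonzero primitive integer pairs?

translate: b→-9 (≡13 mod 22), so (11,13,5)→(11,-9,3)
flip: (11,-9,3)→(3,9,11)
translate: b→3 (≡9 mod 6), so (3,9,11)→(3,3,5)
reduced (well bottom): (3,3,5) with a≤c, −a<b≤a
well minimum |f| = |-3| = 3 (negative-definite)

3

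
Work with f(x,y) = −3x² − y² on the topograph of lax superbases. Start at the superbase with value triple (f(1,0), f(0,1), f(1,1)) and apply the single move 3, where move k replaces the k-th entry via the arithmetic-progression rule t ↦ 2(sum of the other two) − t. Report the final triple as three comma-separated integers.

start (-3,-1,-4) = (f(1,0),f(0,1),f(1,1))
replace slot 3: 2·((-3)+(-1)) − (-4) = -4 → (-3,-1,-4)

-3,-1,-4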